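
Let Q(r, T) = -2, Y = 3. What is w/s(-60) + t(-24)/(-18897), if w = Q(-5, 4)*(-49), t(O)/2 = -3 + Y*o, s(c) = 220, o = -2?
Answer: 309311/692890 ≈ 0.44641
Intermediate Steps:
t(O) = -18 (t(O) = 2*(-3 + 3*(-2)) = 2*(-3 - 6) = 2*(-9) = -18)
w = 98 (w = -2*(-49) = 98)
w/s(-60) + t(-24)/(-18897) = 98/220 - 18/(-18897) = 98*(1/220) - 18*(-1/18897) = 49/110 + 6/6299 = 309311/692890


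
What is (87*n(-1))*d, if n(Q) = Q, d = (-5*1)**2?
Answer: -2175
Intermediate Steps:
d = 25 (d = (-5)**2 = 25)
(87*n(-1))*d = (87*(-1))*25 = -87*25 = -2175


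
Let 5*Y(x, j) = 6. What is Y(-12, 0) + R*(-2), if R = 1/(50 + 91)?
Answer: 836/705 ≈ 1.1858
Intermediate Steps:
Y(x, j) = 6/5 (Y(x, j) = (⅕)*6 = 6/5)
R = 1/141 ≈ 0.0070922
Y(-12, 0) + R*(-2) = 6/5 + (1/141)*(-2) = 6/5 - 2/141 = 836/705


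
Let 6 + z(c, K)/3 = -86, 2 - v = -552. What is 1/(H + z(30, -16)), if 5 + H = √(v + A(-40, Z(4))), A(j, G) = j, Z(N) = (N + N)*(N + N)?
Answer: -281/78447 - √514/78447 ≈ -0.0038710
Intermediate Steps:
Z(N) = 4*N² (Z(N) = (2*N)*(2*N) = 4*N²)
v = 554 (v = 2 - 1*(-552) = 2 + 552 = 554)
z(c, K) = -276 (z(c, K) = -18 + 3*(-86) = -18 - 258 = -276)
H = -5 + √514 (H = -5 + √(554 - 40) = -5 + √514 ≈ 17.672)
1/(H + z(30, -16)) = 1/((-5 + √514) - 276) = 1/(-281 + √514)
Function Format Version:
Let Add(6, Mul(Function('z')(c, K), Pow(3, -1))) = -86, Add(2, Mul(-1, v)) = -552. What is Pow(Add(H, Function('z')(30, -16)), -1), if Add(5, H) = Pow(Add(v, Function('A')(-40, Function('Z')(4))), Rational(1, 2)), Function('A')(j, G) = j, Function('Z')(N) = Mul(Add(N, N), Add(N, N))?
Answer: Add(Rational(-281, 78447), Mul(Rational(-1, 78447), Pow(514, Rational(1, 2)))) ≈ -0.0038710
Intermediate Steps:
Function('Z')(N) = Mul(4, Pow(N, 2)) (Function('Z')(N) = Mul(Mul(2, N), Mul(2, N)) = Mul(4, Pow(N, 2)))
v = 554 (v = Add(2, Mul(-1, -552)) = Add(2, 552) = 554)
Function('z')(c, K) = -276 (Function('z')(c, K) = Add(-18, Mul(3, -86)) = Add(-18, -258) = -276)
H = Add(-5, Pow(514, Rational(1, 2))) (H = Add(-5, Pow(Add(554, -40), Rational(1, 2))) = Add(-5, Pow(514, Rational(1, 2))) ≈ 17.672)
Pow(Add(H, Function('z')(30, -16)), -1) = Pow(Add(Add(-5, Pow(514, Rational(1, 2))), -276), -1) = Pow(Add(-281, Pow(514, Rational(1, 2))), -1)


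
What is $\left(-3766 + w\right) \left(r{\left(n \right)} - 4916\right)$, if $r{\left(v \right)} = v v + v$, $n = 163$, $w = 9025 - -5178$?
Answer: $227693592$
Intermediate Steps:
$w = 14203$ ($w = 9025 + 5178 = 14203$)
$r{\left(v \right)} = v + v^{2}$ ($r{\left(v \right)} = v^{2} + v = v + v^{2}$)
$\left(-3766 + w\right) \left(r{\left(n \right)} - 4916\right) = \left(-3766 + 14203\right) \left(163 \left(1 + 163\right) - 4916\right) = 10437 \left(163 \cdot 164 - 4916\right) = 10437 \left(26732 - 4916\right) = 10437 \cdot 21816 = 227693592$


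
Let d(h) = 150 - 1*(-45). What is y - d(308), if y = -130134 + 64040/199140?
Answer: -1297682651/9957 ≈ -1.3033e+5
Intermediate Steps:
d(h) = 195 (d(h) = 150 + 45 = 195)
y = -1295741036/9957 (y = -130134 + 64040*(1/199140) = -130134 + 3202/9957 = -1295741036/9957 ≈ -1.3013e+5)
y - d(308) = -1295741036/9957 - 1*195 = -1295741036/9957 - 195 = -1297682651/9957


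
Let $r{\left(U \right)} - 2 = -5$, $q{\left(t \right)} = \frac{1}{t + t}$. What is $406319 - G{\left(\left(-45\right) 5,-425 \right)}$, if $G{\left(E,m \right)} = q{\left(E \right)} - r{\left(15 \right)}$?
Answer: $\frac{182842201}{450} \approx 4.0632 \cdot 10^{5}$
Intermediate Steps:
$q{\left(t \right)} = \frac{1}{2 t}$
$r{\left(U \right)} = -3$ ($r{\left(U \right)} = 2 - 5 = -3$)
$G{\left(E,m \right)} = 3 + \frac{1}{2 E}$ ($G{\left(E,m \right)} = \frac{1}{2 E} - -3 = \frac{1}{2 E} + 3 = 3 + \frac{1}{2 E}$)
$406319 - G{\left(\left(-45\right) 5,-425 \right)} = 406319 - \left(3 + \frac{1}{2 \left(\left(-45\right) 5\right)}\right) = 406319 - \left(3 + \frac{1}{2 \left(-225\right)}\right) = 406319 - \left(3 + \frac{1}{2} \left(- \frac{1}{225}\right)\right) = 406319 - \left(3 - \frac{1}{450}\right) = 406319 - \frac{1349}{450} = \frac{182842201}{450}$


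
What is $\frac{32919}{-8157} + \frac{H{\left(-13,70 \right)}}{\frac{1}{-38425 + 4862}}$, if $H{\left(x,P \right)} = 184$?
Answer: $- \frac{16791445621}{2719} \approx -6.1756 \cdot 10^{6}$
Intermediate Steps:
$\frac{32919}{-8157} + \frac{H{\left(-13,70 \right)}}{\frac{1}{-38425 + 4862}} = \frac{32919}{-8157} + \frac{184}{\frac{1}{-38425 + 4862}} = 32919 \left(- \frac{1}{8157}\right) + \frac{184}{\frac{1}{-33563}} = - \frac{10973}{2719} + \frac{184}{- \frac{1}{33563}} = - \frac{10973}{2719} + 184 \left(-33563\right) = - \frac{10973}{2719} - 6175592 = - \frac{16791445621}{2719}$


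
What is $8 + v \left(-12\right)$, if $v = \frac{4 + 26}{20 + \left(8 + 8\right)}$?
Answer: $-2$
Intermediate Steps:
$v = \frac{5}{6}$ ($v = \frac{30}{20 + 16} = \frac{30}{36} = 30 \cdot \frac{1}{36} = \frac{5}{6} \approx 0.83333$)
$8 + v \left(-12\right) = 8 + \frac{5}{6} \left(-12\right) = 8 - 10 = -2$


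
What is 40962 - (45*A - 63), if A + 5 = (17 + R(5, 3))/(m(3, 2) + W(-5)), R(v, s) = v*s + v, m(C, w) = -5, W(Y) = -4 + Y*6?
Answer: 536805/13 ≈ 41293.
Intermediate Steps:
W(Y) = -4 + 6*Y
R(v, s) = v + s*v (R(v, s) = s*v + v = v + s*v)
A = -232/39 (A = -5 + (17 + 5*(1 + 3))/(-5 + (-4 + 6*(-5))) = -5 + (17 + 5*4)/(-5 + (-4 - 30)) = -5 + (17 + 20)/(-5 - 34) = -5 + 37/(-39) = -5 + 37*(-1/39) = -5 - 37/39 = -232/39 ≈ -5.9487)
40962 - (45*A - 63) = 40962 - (45*(-232/39) - 63) = 40962 - (-3480/13 - 63) = 40962 - 1*(-4299/13) = 40962 + 4299/13 = 536805/13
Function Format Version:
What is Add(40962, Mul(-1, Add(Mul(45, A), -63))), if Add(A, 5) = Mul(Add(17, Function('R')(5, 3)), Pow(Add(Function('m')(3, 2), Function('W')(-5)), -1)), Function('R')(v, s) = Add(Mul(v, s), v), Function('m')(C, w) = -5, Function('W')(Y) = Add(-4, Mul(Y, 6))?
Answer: Rational(536805, 13) ≈ 41293.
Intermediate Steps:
Function('W')(Y) = Add(-4, Mul(6, Y))
Function('R')(v, s) = Add(v, Mul(s, v)) (Function('R')(v, s) = Add(Mul(s, v), v) = Add(v, Mul(s, v)))
A = Rational(-232, 39) (A = Add(-5, Mul(Add(17, Mul(5, Add(1, 3))), Pow(Add(-5, Add(-4, Mul(6, -5))), -1))) = Add(-5, Mul(Add(17, Mul(5, 4)), Pow(Add(-5, Add(-4, -30)), -1))) = Add(-5, Mul(Add(17, 20), Pow(Add(-5, -34), -1))) = Add(-5, Mul(37, Pow(-39, -1))) = Add(-5, Mul(37, Rational(-1, 39))) = Add(-5, Rational(-37, 39)) = Rational(-232, 39) ≈ -5.9487)
Add(40962, Mul(-1, Add(Mul(45, A), -63))) = Add(40962, Mul(-1, Add(Mul(45, Rational(-232, 39)), -63))) = Add(40962, Mul(-1, Add(Rational(-3480, 13), -63))) = Add(40962, Mul(-1, Rational(-4299, 13))) = Add(40962, Rational(4299, 13)) = Rational(536805, 13)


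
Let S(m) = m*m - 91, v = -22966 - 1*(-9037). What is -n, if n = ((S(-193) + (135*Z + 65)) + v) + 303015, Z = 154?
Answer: -347099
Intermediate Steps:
v = -13929 (v = -22966 + 9037 = -13929)
S(m) = -91 + m² (S(m) = m² - 91 = -91 + m²)
n = 347099 (n = (((-91 + (-193)²) + (135*154 + 65)) - 13929) + 303015 = (((-91 + 37249) + (20790 + 65)) - 13929) + 303015 = ((37158 + 20855) - 13929) + 303015 = (58013 - 13929) + 303015 = 44084 + 303015 = 347099)
-n = -1*347099 = -347099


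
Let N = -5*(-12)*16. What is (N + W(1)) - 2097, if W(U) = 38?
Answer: -1099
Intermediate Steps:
N = 960 (N = 60*16 = 960)
(N + W(1)) - 2097 = (960 + 38) - 2097 = 998 - 2097 = -1099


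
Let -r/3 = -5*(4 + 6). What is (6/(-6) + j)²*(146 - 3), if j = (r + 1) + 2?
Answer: 3303872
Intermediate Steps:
r = 150 (r = -(-15)*(4 + 6) = -(-15)*10 = -3*(-50) = 150)
j = 153 (j = (150 + 1) + 2 = 151 + 2 = 153)
(6/(-6) + j)²*(146 - 3) = (6/(-6) + 153)²*(146 - 3) = (6*(-⅙) + 153)²*143 = (-1 + 153)²*143 = 152²*143 = 23104*143 = 3303872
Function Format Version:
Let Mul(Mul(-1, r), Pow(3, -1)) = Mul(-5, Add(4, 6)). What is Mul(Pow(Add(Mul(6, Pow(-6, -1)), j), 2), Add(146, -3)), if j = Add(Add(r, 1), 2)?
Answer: 3303872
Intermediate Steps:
r = 150 (r = Mul(-3, Mul(-5, Add(4, 6))) = Mul(-3, Mul(-5, 10)) = Mul(-3, -50) = 150)
j = 153 (j = Add(Add(150, 1), 2) = Add(151, 2) = 153)
Mul(Pow(Add(Mul(6, Pow(-6, -1)), j), 2), Add(146, -3)) = Mul(Pow(Add(Mul(6, Pow(-6, -1)), 153), 2), Add(146, -3)) = Mul(Pow(Add(Mul(6, Rational(-1, 6)), 153), 2), 143) = Mul(Pow(Add(-1, 153), 2), 143) = Mul(Pow(152, 2), 143) = Mul(23104, 143) = 3303872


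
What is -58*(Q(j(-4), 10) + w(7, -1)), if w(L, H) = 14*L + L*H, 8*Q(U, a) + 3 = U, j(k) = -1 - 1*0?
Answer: -5249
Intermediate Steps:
j(k) = -1 (j(k) = -1 + 0 = -1)
Q(U, a) = -3/8 + U/8
w(L, H) = 14*L + H*L
-58*(Q(j(-4), 10) + w(7, -1)) = -58*((-3/8 + (1/8)*(-1)) + 7*(14 - 1)) = -58*((-3/8 - 1/8) + 7*13) = -58*(-1/2 + 91) = -58*181/2 = -5249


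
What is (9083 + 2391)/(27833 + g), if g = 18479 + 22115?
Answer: 11474/68427 ≈ 0.16768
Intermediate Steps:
g = 40594
(9083 + 2391)/(27833 + g) = (9083 + 2391)/(27833 + 40594) = 11474/68427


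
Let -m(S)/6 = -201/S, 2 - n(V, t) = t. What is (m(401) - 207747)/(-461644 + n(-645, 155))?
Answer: 11900763/26454371 ≈ 0.44986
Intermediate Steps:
n(V, t) = 2 - t
m(S) = 1206/S (m(S) = -(-1206)/S = 1206/S)
(m(401) - 207747)/(-461644 + n(-645, 155)) = (1206/401 - 207747)/(-461644 + (2 - 1*155)) = (1206*(1/401) - 207747)/(-461644 + (2 - 155)) = (1206/401 - 207747)/(-461644 - 153) = -83305341/401/(-461797) = -83305341/401*(-1/461797) = 11900763/26454371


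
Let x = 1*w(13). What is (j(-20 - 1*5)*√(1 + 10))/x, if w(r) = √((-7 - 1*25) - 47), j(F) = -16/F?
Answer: -16*I*√869/1975 ≈ -0.23882*I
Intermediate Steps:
w(r) = I*√79 (w(r) = √((-7 - 25) - 47) = √(-32 - 47) = √(-79) = I*√79)
x = I*√79 (x = 1*(I*√79) = I*√79 ≈ 8.8882*I)
(j(-20 - 1*5)*√(1 + 10))/x = ((-16/(-20 - 1*5))*√(1 + 10))/((I*√79)) = ((-16/(-20 - 5))*√11)*(-I*√79/79) = ((-16/(-25))*√11)*(-I*√79/79) = ((-16*(-1/25))*√11)*(-I*√79/79) = (16*√11/25)*(-I*√79/79) = -16*I*√869/1975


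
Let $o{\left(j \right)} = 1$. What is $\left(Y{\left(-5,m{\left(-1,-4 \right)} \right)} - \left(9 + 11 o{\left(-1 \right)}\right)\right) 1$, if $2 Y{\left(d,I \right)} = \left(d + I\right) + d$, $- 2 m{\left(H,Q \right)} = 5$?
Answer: $- \frac{105}{4} \approx -26.25$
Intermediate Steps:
$m{\left(H,Q \right)} = - \frac{5}{2}$ ($m{\left(H,Q \right)} = \left(- \frac{1}{2}\right) 5 = - \frac{5}{2}$)
$Y{\left(d,I \right)} = d + \frac{I}{2}$ ($Y{\left(d,I \right)} = \frac{\left(d + I\right) + d}{2} = \frac{\left(I + d\right) + d}{2} = \frac{I + 2 d}{2} = d + \frac{I}{2}$)
$\left(Y{\left(-5,m{\left(-1,-4 \right)} \right)} - \left(9 + 11 o{\left(-1 \right)}\right)\right) 1 = \left(\left(-5 + \frac{1}{2} \left(- \frac{5}{2}\right)\right) - 20\right) 1 = \left(\left(-5 - \frac{5}{4}\right) - 20\right) 1 = \left(- \frac{25}{4} - 20\right) 1 = \left(- \frac{105}{4}\right) 1 = - \frac{105}{4}$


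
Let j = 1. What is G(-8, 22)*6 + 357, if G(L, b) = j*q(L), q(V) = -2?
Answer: 345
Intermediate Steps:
G(L, b) = -2 (G(L, b) = 1*(-2) = -2)
G(-8, 22)*6 + 357 = -2*6 + 357 = -12 + 357 = 345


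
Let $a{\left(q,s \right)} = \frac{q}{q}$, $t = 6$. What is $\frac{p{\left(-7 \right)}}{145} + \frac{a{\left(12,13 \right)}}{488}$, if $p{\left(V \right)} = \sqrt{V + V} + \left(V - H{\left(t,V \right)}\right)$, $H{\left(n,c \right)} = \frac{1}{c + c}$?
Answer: $- \frac{22653}{495320} + \frac{i \sqrt{14}}{145} \approx -0.045734 + 0.025805 i$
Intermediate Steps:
$H{\left(n,c \right)} = \frac{1}{2 c}$
$a{\left(q,s \right)} = 1$
$p{\left(V \right)} = V - \frac{1}{2 V} + \sqrt{2} \sqrt{V}$ ($p{\left(V \right)} = \sqrt{V + V} + \left(V - \frac{1}{2 V}\right) = \sqrt{2 V} + \left(V - \frac{1}{2 V}\right) = \sqrt{2} \sqrt{V} + \left(V - \frac{1}{2 V}\right) = V - \frac{1}{2 V} + \sqrt{2} \sqrt{V}$)
$\frac{p{\left(-7 \right)}}{145} + \frac{a{\left(12,13 \right)}}{488} = \frac{-7 - \frac{1}{2 \left(-7\right)} + \sqrt{2} \sqrt{-7}}{145} + 1 \cdot \frac{1}{488} = \left(-7 - - \frac{1}{14} + \sqrt{2} i \sqrt{7}\right) \frac{1}{145} + 1 \cdot \frac{1}{488} = \left(-7 + \frac{1}{14} + i \sqrt{14}\right) \frac{1}{145} + \frac{1}{488} = \left(- \frac{97}{14} + i \sqrt{14}\right) \frac{1}{145} + \frac{1}{488} = \left(- \frac{97}{2030} + \frac{i \sqrt{14}}{145}\right) + \frac{1}{488} = - \frac{22653}{495320} + \frac{i \sqrt{14}}{145}$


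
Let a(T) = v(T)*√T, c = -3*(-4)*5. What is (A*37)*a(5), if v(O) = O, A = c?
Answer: 11100*√5 ≈ 24820.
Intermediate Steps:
c = 60 (c = 12*5 = 60)
A = 60
a(T) = T^(3/2) (a(T) = T*√T = T^(3/2))
(A*37)*a(5) = (60*37)*5^(3/2) = 2220*(5*√5) = 11100*√5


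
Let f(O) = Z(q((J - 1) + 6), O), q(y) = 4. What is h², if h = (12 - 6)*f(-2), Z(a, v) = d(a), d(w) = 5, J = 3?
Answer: 900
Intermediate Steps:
Z(a, v) = 5
f(O) = 5
h = 30 (h = (12 - 6)*5 = 6*5 = 30)
h² = 30² = 900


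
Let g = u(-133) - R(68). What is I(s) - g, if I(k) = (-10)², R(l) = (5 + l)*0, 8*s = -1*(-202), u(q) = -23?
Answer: 123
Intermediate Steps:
s = 101/4 (s = (-1*(-202))/8 = (⅛)*202 = 101/4 ≈ 25.250)
R(l) = 0
I(k) = 100
g = -23 (g = -23 - 1*0 = -23 + 0 = -23)
I(s) - g = 100 - 1*(-23) = 100 + 23 = 123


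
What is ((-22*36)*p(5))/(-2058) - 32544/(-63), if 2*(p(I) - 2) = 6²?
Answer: 179824/343 ≈ 524.27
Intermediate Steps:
p(I) = 20 (p(I) = 2 + (½)*6² = 2 + (½)*36 = 2 + 18 = 20)
((-22*36)*p(5))/(-2058) - 32544/(-63) = (-22*36*20)/(-2058) - 32544/(-63) = -792*20*(-1/2058) - 32544*(-1/63) = -15840*(-1/2058) + 3616/7 = 2640/343 + 3616/7 = 179824/343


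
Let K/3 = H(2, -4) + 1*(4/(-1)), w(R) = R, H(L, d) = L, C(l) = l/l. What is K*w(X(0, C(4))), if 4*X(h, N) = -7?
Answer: 21/2 ≈ 10.500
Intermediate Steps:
C(l) = 1
X(h, N) = -7/4 (X(h, N) = (¼)*(-7) = -7/4)
K = -6 (K = 3*(2 + 1*(4/(-1))) = 3*(2 + 1*(4*(-1))) = 3*(2 + 1*(-4)) = 3*(2 - 4) = 3*(-2) = -6)
K*w(X(0, C(4))) = -6*(-7/4) = 21/2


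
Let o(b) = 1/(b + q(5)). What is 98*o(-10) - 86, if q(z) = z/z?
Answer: -872/9 ≈ -96.889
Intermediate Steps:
q(z) = 1
o(b) = 1/(1 + b) (o(b) = 1/(b + 1) = 1/(1 + b))
98*o(-10) - 86 = 98/(1 - 10) - 86 = 98/(-9) - 86 = 98*(-⅑) - 86 = -98/9 - 86 = -872/9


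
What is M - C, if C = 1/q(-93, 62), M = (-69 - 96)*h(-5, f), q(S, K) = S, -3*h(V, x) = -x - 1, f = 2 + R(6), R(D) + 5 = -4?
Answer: 30691/93 ≈ 330.01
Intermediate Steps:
R(D) = -9 (R(D) = -5 - 4 = -9)
f = -7 (f = 2 - 9 = -7)
h(V, x) = ⅓ + x/3 (h(V, x) = -(-x - 1)/3 = -(-1 - x)/3 = ⅓ + x/3)
M = 330 (M = (-69 - 96)*(⅓ + (⅓)*(-7)) = -165*(⅓ - 7/3) = -165*(-2) = 330)
C = -1/93 (C = 1/(-93) = -1/93 ≈ -0.010753)
M - C = 330 - 1*(-1/93) = 330 + 1/93 = 30691/93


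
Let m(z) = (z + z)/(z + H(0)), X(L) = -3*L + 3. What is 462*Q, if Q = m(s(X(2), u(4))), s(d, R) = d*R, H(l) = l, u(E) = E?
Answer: 924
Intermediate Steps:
X(L) = 3 - 3*L
s(d, R) = R*d
m(z) = 2 (m(z) = (z + z)/(z + 0) = (2*z)/z = 2)
Q = 2
462*Q = 462*2 = 924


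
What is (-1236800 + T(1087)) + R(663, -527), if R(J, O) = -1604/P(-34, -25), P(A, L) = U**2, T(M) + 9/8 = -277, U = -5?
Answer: -247428457/200 ≈ -1.2371e+6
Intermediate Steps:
T(M) = -2225/8 (T(M) = -9/8 - 277 = -2225/8)
P(A, L) = 25 (P(A, L) = (-5)**2 = 25)
R(J, O) = -1604/25
(-1236800 + T(1087)) + R(663, -527) = (-1236800 - 2225/8) - 1604/25 = -9896625/8 - 1604/25 = -247428457/200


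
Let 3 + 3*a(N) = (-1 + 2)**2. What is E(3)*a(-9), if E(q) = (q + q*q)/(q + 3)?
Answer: -4/3 ≈ -1.3333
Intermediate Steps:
E(q) = (q + q**2)/(3 + q)
a(N) = -2/3 (a(N) = -1 + (-1 + 2)**2/3 = -1 + (1/3)*1**2 = -1 + (1/3)*1 = -1 + 1/3 = -2/3)
E(3)*a(-9) = (3*(1 + 3)/(3 + 3))*(-2/3) = (3*4/6)*(-2/3) = (3*(1/6)*4)*(-2/3) = 2*(-2/3) = -4/3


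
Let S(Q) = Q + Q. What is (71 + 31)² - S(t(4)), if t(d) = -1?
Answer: 10406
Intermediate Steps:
S(Q) = 2*Q
(71 + 31)² - S(t(4)) = (71 + 31)² - 2*(-1) = 102² - 1*(-2) = 10404 + 2 = 10406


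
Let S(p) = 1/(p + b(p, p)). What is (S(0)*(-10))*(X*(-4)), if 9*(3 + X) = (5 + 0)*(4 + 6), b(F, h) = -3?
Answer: -920/27 ≈ -34.074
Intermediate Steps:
X = 23/9 (X = -3 + ((5 + 0)*(4 + 6))/9 = -3 + (5*10)/9 = -3 + (1/9)*50 = -3 + 50/9 = 23/9 ≈ 2.5556)
S(p) = 1/(-3 + p) (S(p) = 1/(p - 3) = 1/(-3 + p))
(S(0)*(-10))*(X*(-4)) = (-10/(-3 + 0))*((23/9)*(-4)) = (-10/(-3))*(-92/9) = -1/3*(-10)*(-92/9) = (10/3)*(-92/9) = -920/27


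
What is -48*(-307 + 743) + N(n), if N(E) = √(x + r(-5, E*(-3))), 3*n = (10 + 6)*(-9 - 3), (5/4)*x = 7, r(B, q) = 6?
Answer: -20928 + √290/5 ≈ -20925.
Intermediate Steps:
x = 28/5 (x = (⅘)*7 = 28/5 ≈ 5.6000)
n = -64 (n = ((10 + 6)*(-9 - 3))/3 = (16*(-12))/3 = (⅓)*(-192) = -64)
N(E) = √290/5 (N(E) = √(28/5 + 6) = √(58/5) = √290/5)
-48*(-307 + 743) + N(n) = -48*(-307 + 743) + √290/5 = -48*436 + √290/5 = -20928 + √290/5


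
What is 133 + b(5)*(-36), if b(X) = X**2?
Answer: -767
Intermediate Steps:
133 + b(5)*(-36) = 133 + 5**2*(-36) = 133 + 25*(-36) = 133 - 900 = -767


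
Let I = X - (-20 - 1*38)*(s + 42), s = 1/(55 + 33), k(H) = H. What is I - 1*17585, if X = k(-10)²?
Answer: -662127/44 ≈ -15048.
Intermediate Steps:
s = 1/88 ≈ 0.011364
X = 100 (X = (-10)² = 100)
I = 111613/44 (I = 100 - (-20 - 1*38)*(1/88 + 42) = 100 - (-20 - 38)*3697/88 = 100 - (-58)*3697/88 = 100 - 1*(-107213/44) = 100 + 107213/44 = 111613/44 ≈ 2536.7)
I - 1*17585 = 111613/44 - 1*17585 = 111613/44 - 17585 = -662127/44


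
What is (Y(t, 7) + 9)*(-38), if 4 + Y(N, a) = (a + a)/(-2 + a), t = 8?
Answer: -1482/5 ≈ -296.40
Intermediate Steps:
Y(N, a) = -4 + 2*a/(-2 + a) (Y(N, a) = -4 + (a + a)/(-2 + a) = -4 + (2*a)/(-2 + a) = -4 + 2*a/(-2 + a))
(Y(t, 7) + 9)*(-38) = (2*(4 - 1*7)/(-2 + 7) + 9)*(-38) = (2*(4 - 7)/5 + 9)*(-38) = (2*(⅕)*(-3) + 9)*(-38) = (-6/5 + 9)*(-38) = (39/5)*(-38) = -1482/5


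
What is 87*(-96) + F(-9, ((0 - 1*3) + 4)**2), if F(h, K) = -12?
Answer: -8364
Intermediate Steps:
87*(-96) + F(-9, ((0 - 1*3) + 4)**2) = 87*(-96) - 12 = -8352 - 12 = -8364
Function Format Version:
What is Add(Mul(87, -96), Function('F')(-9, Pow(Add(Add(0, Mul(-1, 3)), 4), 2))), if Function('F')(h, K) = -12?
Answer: -8364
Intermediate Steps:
Add(Mul(87, -96), Function('F')(-9, Pow(Add(Add(0, Mul(-1, 3)), 4), 2))) = Add(Mul(87, -96), -12) = Add(-8352, -12) = -8364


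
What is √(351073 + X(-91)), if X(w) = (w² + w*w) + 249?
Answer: 6*√10219 ≈ 606.53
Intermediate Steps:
X(w) = 249 + 2*w² (X(w) = (w² + w²) + 249 = 2*w² + 249 = 249 + 2*w²)
√(351073 + X(-91)) = √(351073 + (249 + 2*(-91)²)) = √(351073 + (249 + 2*8281)) = √(351073 + (249 + 16562)) = √(351073 + 16811) = √367884 = 6*√10219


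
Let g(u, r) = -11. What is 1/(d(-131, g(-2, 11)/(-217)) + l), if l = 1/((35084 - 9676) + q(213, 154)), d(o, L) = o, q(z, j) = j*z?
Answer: -58210/7625509 ≈ -0.0076336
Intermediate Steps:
l = 1/58210 (l = 1/((35084 - 9676) + 154*213) = 1/(25408 + 32802) = 1/58210 ≈ 1.7179e-5)
1/(d(-131, g(-2, 11)/(-217)) + l) = 1/(-131 + 1/58210) = 1/(-7625509/58210) = -58210/7625509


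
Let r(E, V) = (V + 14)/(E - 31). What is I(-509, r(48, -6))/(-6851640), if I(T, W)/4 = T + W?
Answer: 1729/5823894 ≈ 0.00029688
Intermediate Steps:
r(E, V) = (14 + V)/(-31 + E)
I(T, W) = 4*T + 4*W (I(T, W) = 4*(T + W) = 4*T + 4*W)
I(-509, r(48, -6))/(-6851640) = (4*(-509) + 4*((14 - 6)/(-31 + 48)))/(-6851640) = (-2036 + 4*(8/17))*(-1/6851640) = (-2036 + 32/17)*(-1/6851640) = -34580/17*(-1/6851640) = 1729/5823894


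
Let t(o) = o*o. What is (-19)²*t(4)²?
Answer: 92416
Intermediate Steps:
t(o) = o²
(-19)²*t(4)² = (-19)²*(4²)² = 361*16² = 361*256 = 92416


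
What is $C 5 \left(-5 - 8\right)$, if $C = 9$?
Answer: $-585$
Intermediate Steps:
$C 5 \left(-5 - 8\right) = 9 \cdot 5 \left(-5 - 8\right) = 9 \cdot 5 \left(-13\right) = 9 \left(-65\right) = -585$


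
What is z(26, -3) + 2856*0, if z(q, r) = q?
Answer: 26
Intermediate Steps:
z(26, -3) + 2856*0 = 26 + 2856*0 = 26 + 0 = 26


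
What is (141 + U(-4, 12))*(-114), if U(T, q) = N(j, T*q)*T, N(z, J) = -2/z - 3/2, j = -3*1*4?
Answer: -16682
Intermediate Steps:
j = -12 (j = -3*4 = -12)
N(z, J) = -3/2 - 2/z (N(z, J) = -2/z - 3*½ = -2/z - 3/2 = -3/2 - 2/z)
U(T, q) = -4*T/3 (U(T, q) = (-3/2 - 2/(-12))*T = (-3/2 - 2*(-1/12))*T = (-3/2 + ⅙)*T = -4*T/3)
(141 + U(-4, 12))*(-114) = (141 - 4/3*(-4))*(-114) = (141 + 16/3)*(-114) = (439/3)*(-114) = -16682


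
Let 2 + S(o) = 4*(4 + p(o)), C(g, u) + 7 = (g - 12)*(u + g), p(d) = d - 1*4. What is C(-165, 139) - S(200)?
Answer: 3797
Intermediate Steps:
p(d) = -4 + d (p(d) = d - 4 = -4 + d)
C(g, u) = -7 + (-12 + g)*(g + u) (C(g, u) = -7 + (g - 12)*(u + g) = -7 + (-12 + g)*(g + u))
S(o) = -2 + 4*o (S(o) = -2 + 4*(4 + (-4 + o)) = -2 + 4*o)
C(-165, 139) - S(200) = (-7 + (-165)² - 12*(-165) - 12*139 - 165*139) - (-2 + 4*200) = (-7 + 27225 + 1980 - 1668 - 22935) - (-2 + 800) = 4595 - 1*798 = 4595 - 798 = 3797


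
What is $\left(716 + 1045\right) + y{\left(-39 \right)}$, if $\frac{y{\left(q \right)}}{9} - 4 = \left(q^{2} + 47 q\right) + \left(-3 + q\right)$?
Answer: $-1389$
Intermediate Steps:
$y{\left(q \right)} = 9 + 9 q^{2} + 432 q$ ($y{\left(q \right)} = 36 + 9 \left(\left(q^{2} + 47 q\right) + \left(-3 + q\right)\right) = 36 + 9 \left(-3 + q^{2} + 48 q\right) = 36 + \left(-27 + 9 q^{2} + 432 q\right) = 9 + 9 q^{2} + 432 q$)
$\left(716 + 1045\right) + y{\left(-39 \right)} = \left(716 + 1045\right) + \left(9 + 9 \left(-39\right)^{2} + 432 \left(-39\right)\right) = 1761 + \left(9 + 9 \cdot 1521 - 16848\right) = 1761 + \left(9 + 13689 - 16848\right) = 1761 - 3150 = -1389$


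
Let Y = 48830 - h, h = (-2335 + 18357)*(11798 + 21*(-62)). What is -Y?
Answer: 168118082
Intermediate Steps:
h = 168166912 (h = 16022*(11798 - 1302) = 16022*10496 = 168166912)
Y = -168118082 (Y = 48830 - 1*168166912 = 48830 - 168166912 = -168118082)
-Y = -1*(-168118082) = 168118082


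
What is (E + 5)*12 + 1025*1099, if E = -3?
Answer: 1126499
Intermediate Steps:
(E + 5)*12 + 1025*1099 = (-3 + 5)*12 + 1025*1099 = 2*12 + 1126475 = 24 + 1126475 = 1126499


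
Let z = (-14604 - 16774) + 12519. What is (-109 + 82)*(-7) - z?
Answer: 19048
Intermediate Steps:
z = -18859 (z = -31378 + 12519 = -18859)
(-109 + 82)*(-7) - z = (-109 + 82)*(-7) - 1*(-18859) = -27*(-7) + 18859 = 189 + 18859 = 19048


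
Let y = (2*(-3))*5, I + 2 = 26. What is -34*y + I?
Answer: 1044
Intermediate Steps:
I = 24 (I = -2 + 26 = 24)
y = -30 (y = -6*5 = -30)
-34*y + I = -34*(-30) + 24 = 1020 + 24 = 1044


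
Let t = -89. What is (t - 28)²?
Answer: 13689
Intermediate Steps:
(t - 28)² = (-89 - 28)² = (-117)² = 13689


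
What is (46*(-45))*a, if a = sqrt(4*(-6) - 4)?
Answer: -4140*I*sqrt(7) ≈ -10953.0*I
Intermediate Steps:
a = 2*I*sqrt(7) (a = sqrt(-24 - 4) = sqrt(-28) = 2*I*sqrt(7) ≈ 5.2915*I)
(46*(-45))*a = (46*(-45))*(2*I*sqrt(7)) = -4140*I*sqrt(7)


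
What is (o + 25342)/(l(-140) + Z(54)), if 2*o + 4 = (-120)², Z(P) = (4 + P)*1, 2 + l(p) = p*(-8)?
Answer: 8135/294 ≈ 27.670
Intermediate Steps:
l(p) = -2 - 8*p (l(p) = -2 + p*(-8) = -2 - 8*p)
Z(P) = 4 + P
o = 7198 (o = -2 + (½)*(-120)² = -2 + (½)*14400 = -2 + 7200 = 7198)
(o + 25342)/(l(-140) + Z(54)) = (7198 + 25342)/((-2 - 8*(-140)) + (4 + 54)) = 32540/((-2 + 1120) + 58) = 32540/(1118 + 58) = 32540/1176 = 32540*(1/1176) = 8135/294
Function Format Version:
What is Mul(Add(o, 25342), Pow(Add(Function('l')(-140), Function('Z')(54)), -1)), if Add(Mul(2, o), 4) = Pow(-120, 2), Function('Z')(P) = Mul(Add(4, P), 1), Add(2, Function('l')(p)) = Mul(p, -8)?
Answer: Rational(8135, 294) ≈ 27.670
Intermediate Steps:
Function('l')(p) = Add(-2, Mul(-8, p)) (Function('l')(p) = Add(-2, Mul(p, -8)) = Add(-2, Mul(-8, p)))
Function('Z')(P) = Add(4, P)
o = 7198 (o = Add(-2, Mul(Rational(1, 2), Pow(-120, 2))) = Add(-2, Mul(Rational(1, 2), 14400)) = Add(-2, 7200) = 7198)
Mul(Add(o, 25342), Pow(Add(Function('l')(-140), Function('Z')(54)), -1)) = Mul(Add(7198, 25342), Pow(Add(Add(-2, Mul(-8, -140)), Add(4, 54)), -1)) = Mul(32540, Pow(Add(Add(-2, 1120), 58), -1)) = Mul(32540, Pow(Add(1118, 58), -1)) = Mul(32540, Pow(1176, -1)) = Mul(32540, Rational(1, 1176)) = Rational(8135, 294)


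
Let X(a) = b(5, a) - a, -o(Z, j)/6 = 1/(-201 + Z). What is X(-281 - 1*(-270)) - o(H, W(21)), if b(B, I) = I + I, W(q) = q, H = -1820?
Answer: -22237/2021 ≈ -11.003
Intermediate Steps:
o(Z, j) = -6/(-201 + Z)
b(B, I) = 2*I
X(a) = a (X(a) = 2*a - a = a)
X(-281 - 1*(-270)) - o(H, W(21)) = (-281 - 1*(-270)) - (-6)/(-201 - 1820) = (-281 + 270) - (-6)/(-2021) = -11 - (-6)*(-1)/2021 = -11 - 1*6/2021 = -11 - 6/2021 = -22237/2021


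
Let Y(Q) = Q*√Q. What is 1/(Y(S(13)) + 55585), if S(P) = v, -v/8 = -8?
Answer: 1/56097 ≈ 1.7826e-5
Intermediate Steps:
v = 64 (v = -8*(-8) = 64)
S(P) = 64
Y(Q) = Q^(3/2)
1/(Y(S(13)) + 55585) = 1/(64^(3/2) + 55585) = 1/(512 + 55585) = 1/56097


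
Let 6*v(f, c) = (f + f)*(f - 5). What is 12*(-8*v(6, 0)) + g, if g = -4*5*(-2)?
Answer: -152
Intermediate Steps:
v(f, c) = f*(-5 + f)/3 (v(f, c) = ((f + f)*(f - 5))/6 = ((2*f)*(-5 + f))/6 = (2*f*(-5 + f))/6 = f*(-5 + f)/3)
g = 40 (g = -20*(-2) = 40)
12*(-8*v(6, 0)) + g = 12*(-8*6*(-5 + 6)/3) + 40 = 12*(-8*6/3) + 40 = 12*(-8*2) + 40 = 12*(-16) + 40 = -192 + 40 = -152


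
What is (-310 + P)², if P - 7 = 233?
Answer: 4900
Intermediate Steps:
P = 240 (P = 7 + 233 = 240)
(-310 + P)² = (-310 + 240)² = (-70)² = 4900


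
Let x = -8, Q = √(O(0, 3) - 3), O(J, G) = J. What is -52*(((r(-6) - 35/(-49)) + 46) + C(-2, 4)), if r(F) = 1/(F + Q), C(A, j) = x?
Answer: -14036/7 + 4*I*√3/3 ≈ -2005.1 + 2.3094*I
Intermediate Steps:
Q = I*√3 (Q = √(0 - 3) = √(-3) = I*√3 ≈ 1.732*I)
C(A, j) = -8
r(F) = 1/(F + I*√3)
-52*(((r(-6) - 35/(-49)) + 46) + C(-2, 4)) = -52*(((1/(-6 + I*√3) - 35/(-49)) + 46) - 8) = -52*(((1/(-6 + I*√3) - 35*(-1/49)) + 46) - 8) = -52*(((1/(-6 + I*√3) + 5/7) + 46) - 8) = -52*(((5/7 + 1/(-6 + I*√3)) + 46) - 8) = -52*((327/7 + 1/(-6 + I*√3)) - 8) = -52*(271/7 + 1/(-6 + I*√3)) = -14092/7 - 52/(-6 + I*√3)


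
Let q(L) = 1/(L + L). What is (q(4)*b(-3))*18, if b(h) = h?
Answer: -27/4 ≈ -6.7500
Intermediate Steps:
q(L) = 1/(2*L)
(q(4)*b(-3))*18 = (((½)/4)*(-3))*18 = (((½)*(¼))*(-3))*18 = ((⅛)*(-3))*18 = -3/8*18 = -27/4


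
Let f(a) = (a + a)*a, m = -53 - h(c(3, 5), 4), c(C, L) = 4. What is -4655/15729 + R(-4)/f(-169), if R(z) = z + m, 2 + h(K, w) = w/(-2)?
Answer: -5443603/18336162 ≈ -0.29688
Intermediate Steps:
h(K, w) = -2 - w/2 (h(K, w) = -2 + w/(-2) = -2 + w*(-½) = -2 - w/2)
m = -49 (m = -53 - (-2 - ½*4) = -53 - (-2 - 2) = -53 - 1*(-4) = -53 + 4 = -49)
R(z) = -49 + z (R(z) = z - 49 = -49 + z)
f(a) = 2*a² (f(a) = (2*a)*a = 2*a²)
-4655/15729 + R(-4)/f(-169) = -4655/15729 + (-49 - 4)/((2*(-169)²)) = -4655*1/15729 - 53/(2*28561) = -95/321 - 53/57122 = -5443603/18336162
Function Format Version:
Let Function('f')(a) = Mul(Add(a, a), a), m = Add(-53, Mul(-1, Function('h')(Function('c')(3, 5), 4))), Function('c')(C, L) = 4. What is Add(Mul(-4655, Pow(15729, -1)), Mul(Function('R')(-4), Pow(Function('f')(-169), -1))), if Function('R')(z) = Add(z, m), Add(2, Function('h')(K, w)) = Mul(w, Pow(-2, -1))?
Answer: Rational(-5443603, 18336162) ≈ -0.29688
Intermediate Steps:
Function('h')(K, w) = Add(-2, Mul(Rational(-1, 2), w)) (Function('h')(K, w) = Add(-2, Mul(w, Pow(-2, -1))) = Add(-2, Mul(w, Rational(-1, 2))) = Add(-2, Mul(Rational(-1, 2), w)))
m = -49 (m = Add(-53, Mul(-1, Add(-2, Mul(Rational(-1, 2), 4)))) = Add(-53, Mul(-1, Add(-2, -2))) = Add(-53, Mul(-1, -4)) = Add(-53, 4) = -49)
Function('R')(z) = Add(-49, z) (Function('R')(z) = Add(z, -49) = Add(-49, z))
Function('f')(a) = Mul(2, Pow(a, 2)) (Function('f')(a) = Mul(Mul(2, a), a) = Mul(2, Pow(a, 2)))
Add(Mul(-4655, Pow(15729, -1)), Mul(Function('R')(-4), Pow(Function('f')(-169), -1))) = Add(Mul(-4655, Pow(15729, -1)), Mul(Add(-49, -4), Pow(Mul(2, Pow(-169, 2)), -1))) = Add(Mul(-4655, Rational(1, 15729)), Mul(-53, Pow(Mul(2, 28561), -1))) = Add(Rational(-95, 321), Mul(-53, Pow(57122, -1))) = Add(Rational(-95, 321), Mul(-53, Rational(1, 57122))) = Add(Rational(-95, 321), Rational(-53, 57122)) = Rational(-5443603, 18336162)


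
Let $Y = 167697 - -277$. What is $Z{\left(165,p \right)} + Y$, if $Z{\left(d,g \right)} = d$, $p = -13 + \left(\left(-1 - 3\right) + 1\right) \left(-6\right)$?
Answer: $168139$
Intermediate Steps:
$Y = 167974$ ($Y = 167697 + 277 = 167974$)
$p = 5$ ($p = -13 + \left(-4 + 1\right) \left(-6\right) = -13 - -18 = -13 + 18 = 5$)
$Z{\left(165,p \right)} + Y = 165 + 167974 = 168139$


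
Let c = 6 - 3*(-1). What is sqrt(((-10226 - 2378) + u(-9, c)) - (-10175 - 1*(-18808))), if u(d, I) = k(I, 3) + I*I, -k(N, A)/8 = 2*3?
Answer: 6*I*sqrt(589) ≈ 145.62*I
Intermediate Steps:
k(N, A) = -48 (k(N, A) = -16*3 = -8*6 = -48)
c = 9 (c = 6 + 3 = 9)
u(d, I) = -48 + I**2 (u(d, I) = -48 + I*I = -48 + I**2)
sqrt(((-10226 - 2378) + u(-9, c)) - (-10175 - 1*(-18808))) = sqrt(((-10226 - 2378) + (-48 + 9**2)) - (-10175 - 1*(-18808))) = sqrt((-12604 + (-48 + 81)) - (-10175 + 18808)) = sqrt((-12604 + 33) - 1*8633) = sqrt(-12571 - 8633) = sqrt(-21204) = 6*I*sqrt(589)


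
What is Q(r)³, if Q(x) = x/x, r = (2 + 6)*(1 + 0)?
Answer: 1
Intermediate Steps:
r = 8 (r = 8*1 = 8)
Q(x) = 1
Q(r)³ = 1³ = 1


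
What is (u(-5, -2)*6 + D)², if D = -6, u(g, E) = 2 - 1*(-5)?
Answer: 1296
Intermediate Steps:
u(g, E) = 7 (u(g, E) = 2 + 5 = 7)
(u(-5, -2)*6 + D)² = (7*6 - 6)² = (42 - 6)² = 36² = 1296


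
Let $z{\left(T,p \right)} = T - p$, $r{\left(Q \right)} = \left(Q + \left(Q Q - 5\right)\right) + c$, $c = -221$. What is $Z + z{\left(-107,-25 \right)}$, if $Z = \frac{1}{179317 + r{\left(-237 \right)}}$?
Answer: $- \frac{19271885}{235023} \approx -82.0$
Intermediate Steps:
$r{\left(Q \right)} = -226 + Q + Q^{2}$ ($r{\left(Q \right)} = \left(Q + \left(Q Q - 5\right)\right) - 221 = \left(Q + \left(Q^{2} - 5\right)\right) - 221 = \left(Q + \left(-5 + Q^{2}\right)\right) - 221 = \left(-5 + Q + Q^{2}\right) - 221 = -226 + Q + Q^{2}$)
$Z = \frac{1}{235023}$ ($Z = \frac{1}{179317 - \left(463 - 56169\right)} = \frac{1}{179317 - -55706} = \frac{1}{179317 + 55706} = \frac{1}{235023} \approx 4.2549 \cdot 10^{-6}$)
$Z + z{\left(-107,-25 \right)} = \frac{1}{235023} - 82 = - \frac{19271885}{235023}$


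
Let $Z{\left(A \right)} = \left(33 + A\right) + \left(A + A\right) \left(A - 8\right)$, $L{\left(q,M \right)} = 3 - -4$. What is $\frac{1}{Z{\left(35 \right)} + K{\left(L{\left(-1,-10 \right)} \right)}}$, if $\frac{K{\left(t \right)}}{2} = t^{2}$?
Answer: $\frac{1}{2056} \approx 0.00048638$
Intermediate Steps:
$L{\left(q,M \right)} = 7$ ($L{\left(q,M \right)} = 3 + 4 = 7$)
$K{\left(t \right)} = 2 t^{2}$
$Z{\left(A \right)} = 33 + A + 2 A \left(-8 + A\right)$ ($Z{\left(A \right)} = \left(33 + A\right) + 2 A \left(-8 + A\right) = 33 + A + 2 A \left(-8 + A\right)$)
$\frac{1}{Z{\left(35 \right)} + K{\left(L{\left(-1,-10 \right)} \right)}} = \frac{1}{\left(33 - 525 + 2 \cdot 35^{2}\right) + 2 \cdot 7^{2}} = \frac{1}{\left(33 - 525 + 2 \cdot 1225\right) + 2 \cdot 49} = \frac{1}{\left(33 - 525 + 2450\right) + 98} = \frac{1}{1958 + 98} = \frac{1}{2056}$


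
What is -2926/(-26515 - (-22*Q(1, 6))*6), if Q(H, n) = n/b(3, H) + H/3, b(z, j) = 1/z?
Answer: 2926/24095 ≈ 0.12144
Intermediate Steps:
Q(H, n) = 3*n + H/3 (Q(H, n) = n/(1/3) + H/3 = n/(⅓) + H*(⅓) = n*3 + H/3 = 3*n + H/3)
-2926/(-26515 - (-22*Q(1, 6))*6) = -2926/(-26515 - (-22*(3*6 + (⅓)*1))*6) = -2926/(-26515 - (-22*(18 + ⅓))*6) = -2926/(-26515 - (-22*55/3)*6) = -2926/(-26515 - (-1210)*6/3) = -2926/(-26515 - 1*(-2420)) = -2926/(-26515 + 2420) = -2926/(-24095) = -2926*(-1/24095) = 2926/24095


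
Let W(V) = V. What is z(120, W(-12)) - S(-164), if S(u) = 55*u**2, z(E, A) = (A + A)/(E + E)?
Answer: -14792801/10 ≈ -1.4793e+6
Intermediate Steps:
z(E, A) = A/E (z(E, A) = (2*A)/((2*E)) = (2*A)*(1/(2*E)) = A/E)
z(120, W(-12)) - S(-164) = -12/120 - 55*(-164)**2 = -12*1/120 - 55*26896 = -1/10 - 1*1479280 = -1/10 - 1479280 = -14792801/10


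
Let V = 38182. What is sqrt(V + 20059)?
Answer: sqrt(58241) ≈ 241.33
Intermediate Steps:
sqrt(V + 20059) = sqrt(38182 + 20059) = sqrt(58241)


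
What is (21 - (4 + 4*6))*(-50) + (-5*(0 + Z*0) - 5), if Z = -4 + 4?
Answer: 345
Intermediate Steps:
Z = 0
(21 - (4 + 4*6))*(-50) + (-5*(0 + Z*0) - 5) = (21 - (4 + 4*6))*(-50) + (-5*(0 + 0*0) - 5) = (21 - (4 + 24))*(-50) + (-5*(0 + 0) - 5) = (21 - 1*28)*(-50) + (-5*0 - 5) = (21 - 28)*(-50) + (0 - 5) = -7*(-50) - 5 = 350 - 5 = 345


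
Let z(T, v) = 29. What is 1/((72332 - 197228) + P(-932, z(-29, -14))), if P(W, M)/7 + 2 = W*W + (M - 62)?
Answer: 1/5955227 ≈ 1.6792e-7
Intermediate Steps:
P(W, M) = -448 + 7*M + 7*W**2 (P(W, M) = -14 + 7*(W*W + (M - 62)) = -14 + 7*(W**2 + (-62 + M)) = -14 + 7*(-62 + M + W**2) = -14 + (-434 + 7*M + 7*W**2) = -448 + 7*M + 7*W**2)
1/((72332 - 197228) + P(-932, z(-29, -14))) = 1/((72332 - 197228) + (-448 + 7*29 + 7*(-932)**2)) = 1/(-124896 + (-448 + 203 + 7*868624)) = 1/(-124896 + (-448 + 203 + 6080368)) = 1/(-124896 + 6080123) = 1/5955227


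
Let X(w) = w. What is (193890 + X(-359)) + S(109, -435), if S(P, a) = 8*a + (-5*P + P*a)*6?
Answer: -97709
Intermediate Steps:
S(P, a) = -30*P + 8*a + 6*P*a (S(P, a) = 8*a + (-30*P + 6*P*a) = -30*P + 8*a + 6*P*a)
(193890 + X(-359)) + S(109, -435) = (193890 - 359) + (-30*109 + 8*(-435) + 6*109*(-435)) = 193531 + (-3270 - 3480 - 284490) = 193531 - 291240 = -97709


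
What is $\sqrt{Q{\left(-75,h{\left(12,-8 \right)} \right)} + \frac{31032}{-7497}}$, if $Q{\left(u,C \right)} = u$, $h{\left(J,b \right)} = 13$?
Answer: $\frac{i \sqrt{1120691}}{119} \approx 8.896 i$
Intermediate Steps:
$\sqrt{Q{\left(-75,h{\left(12,-8 \right)} \right)} + \frac{31032}{-7497}} = \sqrt{-75 + \frac{31032}{-7497}} = \sqrt{-75 + 31032 \left(- \frac{1}{7497}\right)} = \sqrt{-75 - \frac{3448}{833}} = \sqrt{- \frac{65923}{833}} = \frac{i \sqrt{1120691}}{119}$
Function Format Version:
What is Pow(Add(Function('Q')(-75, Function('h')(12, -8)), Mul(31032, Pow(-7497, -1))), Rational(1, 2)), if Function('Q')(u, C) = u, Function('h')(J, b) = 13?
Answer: Mul(Rational(1, 119), I, Pow(1120691, Rational(1, 2))) ≈ Mul(8.8960, I)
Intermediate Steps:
Pow(Add(Function('Q')(-75, Function('h')(12, -8)), Mul(31032, Pow(-7497, -1))), Rational(1, 2)) = Pow(Add(-75, Mul(31032, Pow(-7497, -1))), Rational(1, 2)) = Pow(Add(-75, Mul(31032, Rational(-1, 7497))), Rational(1, 2)) = Pow(Add(-75, Rational(-3448, 833)), Rational(1, 2)) = Pow(Rational(-65923, 833), Rational(1, 2)) = Mul(Rational(1, 119), I, Pow(1120691, Rational(1, 2)))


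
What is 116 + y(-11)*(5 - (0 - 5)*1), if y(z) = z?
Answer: 6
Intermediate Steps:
116 + y(-11)*(5 - (0 - 5)*1) = 116 - 11*(5 - (0 - 5)*1) = 116 - 11*(5 - 1*(-5)*1) = 116 - 11*(5 + 5*1) = 116 - 11*(5 + 5) = 116 - 11*10 = 116 - 110 = 6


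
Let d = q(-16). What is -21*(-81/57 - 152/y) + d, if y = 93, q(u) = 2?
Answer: 38971/589 ≈ 66.165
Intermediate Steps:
d = 2
-21*(-81/57 - 152/y) + d = -21*(-81/57 - 152/93) + 2 = -21*(-81*1/57 - 152*1/93) + 2 = -21*(-27/19 - 152/93) + 2 = -21*(-5399/1767) + 2 = 37793/589 + 2 = 38971/589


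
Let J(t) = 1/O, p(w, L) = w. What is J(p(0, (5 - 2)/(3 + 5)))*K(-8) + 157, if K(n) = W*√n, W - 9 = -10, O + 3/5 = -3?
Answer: 157 + 5*I*√2/9 ≈ 157.0 + 0.78567*I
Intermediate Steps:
O = -18/5 (O = -⅗ - 3 = -18/5 ≈ -3.6000)
W = -1 (W = 9 - 10 = -1)
J(t) = -5/18 (J(t) = 1/(-18/5) = -5/18)
K(n) = -√n
J(p(0, (5 - 2)/(3 + 5)))*K(-8) + 157 = -(-5)*√(-8)/18 + 157 = -(-5)*2*I*√2/18 + 157 = -(-5)*I*√2/9 + 157 = 5*I*√2/9 + 157 = 157 + 5*I*√2/9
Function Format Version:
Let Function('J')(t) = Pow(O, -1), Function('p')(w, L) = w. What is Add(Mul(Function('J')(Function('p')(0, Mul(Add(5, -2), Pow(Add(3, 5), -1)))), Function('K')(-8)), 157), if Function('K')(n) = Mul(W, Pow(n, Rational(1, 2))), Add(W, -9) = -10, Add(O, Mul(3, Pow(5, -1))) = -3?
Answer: Add(157, Mul(Rational(5, 9), I, Pow(2, Rational(1, 2)))) ≈ Add(157.00, Mul(0.78567, I))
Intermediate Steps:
O = Rational(-18, 5) (O = Add(Rational(-3, 5), -3) = Rational(-18, 5) ≈ -3.6000)
W = -1 (W = Add(9, -10) = -1)
Function('J')(t) = Rational(-5, 18) (Function('J')(t) = Pow(Rational(-18, 5), -1) = Rational(-5, 18))
Function('K')(n) = Mul(-1, Pow(n, Rational(1, 2)))
Add(Mul(Function('J')(Function('p')(0, Mul(Add(5, -2), Pow(Add(3, 5), -1)))), Function('K')(-8)), 157) = Add(Mul(Rational(-5, 18), Mul(-1, Pow(-8, Rational(1, 2)))), 157) = Add(Mul(Rational(-5, 18), Mul(-1, Mul(2, I, Pow(2, Rational(1, 2))))), 157) = Add(Mul(Rational(-5, 18), Mul(-2, I, Pow(2, Rational(1, 2)))), 157) = Add(Mul(Rational(5, 9), I, Pow(2, Rational(1, 2))), 157) = Add(157, Mul(Rational(5, 9), I, Pow(2, Rational(1, 2))))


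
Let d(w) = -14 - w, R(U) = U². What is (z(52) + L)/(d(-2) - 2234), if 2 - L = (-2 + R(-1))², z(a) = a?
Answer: -53/2246 ≈ -0.023598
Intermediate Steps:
L = 1 (L = 2 - (-2 + (-1)²)² = 2 - (-2 + 1)² = 2 - 1*(-1)² = 2 - 1*1 = 2 - 1 = 1)
(z(52) + L)/(d(-2) - 2234) = (52 + 1)/((-14 - 1*(-2)) - 2234) = 53/((-14 + 2) - 2234) = 53/(-12 - 2234) = 53/(-2246) = 53*(-1/2246) = -53/2246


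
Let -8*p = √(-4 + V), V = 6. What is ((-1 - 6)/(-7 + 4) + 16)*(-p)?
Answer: 55*√2/24 ≈ 3.2409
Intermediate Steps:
p = -√2/8 (p = -√(-4 + 6)/8 = -√2/8 ≈ -0.17678)
((-1 - 6)/(-7 + 4) + 16)*(-p) = ((-1 - 6)/(-7 + 4) + 16)*(-(-1)*√2/8) = (-7/(-3) + 16)*(√2/8) = (-7*(-⅓) + 16)*(√2/8) = (7/3 + 16)*(√2/8) = 55*(√2/8)/3 = 55*√2/24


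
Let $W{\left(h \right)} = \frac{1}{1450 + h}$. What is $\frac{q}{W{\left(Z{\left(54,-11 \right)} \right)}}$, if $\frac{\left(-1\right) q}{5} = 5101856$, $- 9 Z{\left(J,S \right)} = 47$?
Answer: $- \frac{331697167840}{9} \approx -3.6855 \cdot 10^{10}$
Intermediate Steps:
$Z{\left(J,S \right)} = - \frac{47}{9}$ ($Z{\left(J,S \right)} = \left(- \frac{1}{9}\right) 47 = - \frac{47}{9}$)
$q = -25509280$ ($q = \left(-5\right) 5101856 = -25509280$)
$\frac{q}{W{\left(Z{\left(54,-11 \right)} \right)}} = - \frac{25509280}{\frac{1}{1450 - \frac{47}{9}}} = - \frac{25509280}{\frac{1}{\frac{13003}{9}}} = - \frac{25509280}{\frac{9}{13003}} = \left(-25509280\right) \frac{13003}{9} = - \frac{331697167840}{9}$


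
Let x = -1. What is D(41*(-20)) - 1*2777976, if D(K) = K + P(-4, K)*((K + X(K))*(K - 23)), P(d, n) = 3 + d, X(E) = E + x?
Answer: -4162159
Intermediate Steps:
X(E) = -1 + E (X(E) = E - 1 = -1 + E)
D(K) = K - (-1 + 2*K)*(-23 + K) (D(K) = K + (3 - 4)*((K + (-1 + K))*(K - 23)) = K - (-1 + 2*K)*(-23 + K))
D(41*(-20)) - 1*2777976 = (-23 - 2*(41*(-20))² + 48*(41*(-20))) - 1*2777976 = (-23 - 2*(-820)² + 48*(-820)) - 2777976 = (-23 - 2*672400 - 39360) - 2777976 = (-23 - 1344800 - 39360) - 2777976 = -1384183 - 2777976 = -4162159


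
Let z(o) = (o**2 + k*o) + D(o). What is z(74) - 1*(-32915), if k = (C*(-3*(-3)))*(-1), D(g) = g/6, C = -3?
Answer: 121204/3 ≈ 40401.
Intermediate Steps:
D(g) = g/6 (D(g) = g*(1/6) = g/6)
k = 27 (k = -(-9)*(-3)*(-1) = -3*9*(-1) = -27*(-1) = 27)
z(o) = o**2 + 163*o/6 (z(o) = (o**2 + 27*o) + o/6 = o**2 + 163*o/6)
z(74) - 1*(-32915) = (1/6)*74*(163 + 6*74) - 1*(-32915) = (1/6)*74*(163 + 444) + 32915 = (1/6)*74*607 + 32915 = 22459/3 + 32915 = 121204/3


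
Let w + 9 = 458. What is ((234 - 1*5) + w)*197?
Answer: 133566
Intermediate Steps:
w = 449 (w = -9 + 458 = 449)
((234 - 1*5) + w)*197 = ((234 - 1*5) + 449)*197 = ((234 - 5) + 449)*197 = (229 + 449)*197 = 678*197 = 133566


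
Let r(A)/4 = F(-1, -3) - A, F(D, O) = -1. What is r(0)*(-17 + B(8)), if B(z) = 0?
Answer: 68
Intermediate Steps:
r(A) = -4 - 4*A (r(A) = 4*(-1 - A) = -4 - 4*A)
r(0)*(-17 + B(8)) = (-4 - 4*0)*(-17 + 0) = (-4 + 0)*(-17) = -4*(-17) = 68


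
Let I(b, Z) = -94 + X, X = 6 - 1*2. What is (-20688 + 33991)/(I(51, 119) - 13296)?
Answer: -13303/13386 ≈ -0.99380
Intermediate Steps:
X = 4 (X = 6 - 2 = 4)
I(b, Z) = -90 (I(b, Z) = -94 + 4 = -90)
(-20688 + 33991)/(I(51, 119) - 13296) = (-20688 + 33991)/(-90 - 13296) = 13303/(-13386) = 13303*(-1/13386) = -13303/13386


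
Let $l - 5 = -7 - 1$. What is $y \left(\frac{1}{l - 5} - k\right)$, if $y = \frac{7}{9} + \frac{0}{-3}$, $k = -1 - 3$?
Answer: $\frac{217}{72} \approx 3.0139$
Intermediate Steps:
$l = -3$ ($l = 5 - 8 = -3$)
$k = -4$
$y = \frac{7}{9}$ ($y = 7 \cdot \frac{1}{9} + 0 \left(- \frac{1}{3}\right) = \frac{7}{9} + 0 = \frac{7}{9} \approx 0.77778$)
$y \left(\frac{1}{l - 5} - k\right) = \frac{7 \left(\frac{1}{-3 - 5} - -4\right)}{9} = \frac{7 \left(\frac{1}{-8} + 4\right)}{9} = \frac{7 \left(- \frac{1}{8} + 4\right)}{9} = \frac{7}{9} \cdot \frac{31}{8} = \frac{217}{72}$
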